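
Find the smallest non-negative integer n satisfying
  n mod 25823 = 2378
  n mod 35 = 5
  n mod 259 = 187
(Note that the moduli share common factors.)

gcd(25823, 35) = 7 and 7 | (5 − 2378), so the pair is consistent; merging gives n ≡ 105670 (mod 129115), where 129115 = lcm(25823, 35).
gcd(129115, 259) = 7 and 7 | (187 − 105670), so the pair is consistent; merging gives n ≡ 2300625 (mod 4777255), where 4777255 = lcm(129115, 259).
The solution is unique modulo lcm(25823, 35, 259) = 4777255.

2300625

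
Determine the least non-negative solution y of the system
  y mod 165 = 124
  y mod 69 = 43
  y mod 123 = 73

Combine the congruences pairwise.
gcd(165, 69) = 3 and 3 | (43 − 124), so the pair is consistent; merging gives y ≡ 3424 (mod 3795), where 3795 = lcm(165, 69).
gcd(3795, 123) = 3 and 3 | (73 − 3424), so the pair is consistent; merging gives y ≡ 113479 (mod 155595), where 155595 = lcm(3795, 123).
The solution is unique modulo lcm(165, 69, 123) = 155595.

113479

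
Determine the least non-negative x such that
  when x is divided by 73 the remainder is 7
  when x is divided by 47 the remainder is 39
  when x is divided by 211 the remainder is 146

75051

The moduli are pairwise coprime; N = 73·47·211 = 723941.
N/73 = 9917; 9917 ≡ 62 (mod 73); 62·53 ≡ 1, so inverse 53.
N/47 = 15403; 15403 ≡ 34 (mod 47); 34·18 ≡ 1, so inverse 18.
N/211 = 3431; 3431 ≡ 55 (mod 211); 55·188 ≡ 1, so inverse 188.
x ≡ 7·9917·53 + 39·15403·18 + 146·3431·188 = 108666201.
108666201 mod 723941 = 75051.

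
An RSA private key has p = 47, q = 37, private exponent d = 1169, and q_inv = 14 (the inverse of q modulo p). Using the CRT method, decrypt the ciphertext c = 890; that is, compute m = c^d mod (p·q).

d_p = d mod (p−1) = 1169 mod 46 = 19; d_q = d mod (q−1) = 17.
m₁ = c^(d_p) mod p: c ≡ 44 (mod 47), and 44^19 mod 47 = 29.
m₂ = c^(d_q) mod q: c ≡ 2 (mod 37), and 2^17 mod 37 = 18.
h = q_inv·(m₁ − m₂) mod p = 14·(29 − 18) mod 47 = 13.
m = m₂ + h·q = 18 + 13·37 = 499.

499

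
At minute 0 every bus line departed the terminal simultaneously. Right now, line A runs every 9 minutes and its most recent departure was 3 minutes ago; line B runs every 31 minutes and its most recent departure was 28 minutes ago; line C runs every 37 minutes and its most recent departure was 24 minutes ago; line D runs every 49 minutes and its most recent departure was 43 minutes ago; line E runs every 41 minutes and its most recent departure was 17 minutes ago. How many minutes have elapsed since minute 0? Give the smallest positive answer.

8610960

From t ≡ 3 (mod 9) write t = 3 + 9s. Substituting into t ≡ 28 (mod 31) gives 9s ≡ 25 (mod 31), and since 9⁻¹ ≡ 7 (mod 31), s ≡ 20. Hence t ≡ 3 + 9·20 = 183 (mod 279).
From t ≡ 183 (mod 279) write t = 183 + 279s. Substituting into t ≡ 24 (mod 37) gives 279s ≡ 26 (mod 37), and since 20⁻¹ ≡ 13 (mod 37), s ≡ 5. Hence t ≡ 183 + 279·5 = 1578 (mod 10323).
From t ≡ 1578 (mod 10323) write t = 1578 + 10323s. Substituting into t ≡ 43 (mod 49) gives 10323s ≡ 33 (mod 49), and since 33⁻¹ ≡ 3 (mod 49), s ≡ 1. Hence t ≡ 1578 + 10323·1 = 11901 (mod 505827).
From t ≡ 11901 (mod 505827) write t = 11901 + 505827s. Substituting into t ≡ 17 (mod 41) gives 505827s ≡ 6 (mod 41), and since 10⁻¹ ≡ 37 (mod 41), s ≡ 17. Hence t ≡ 11901 + 505827·17 = 8610960 (mod 20738907).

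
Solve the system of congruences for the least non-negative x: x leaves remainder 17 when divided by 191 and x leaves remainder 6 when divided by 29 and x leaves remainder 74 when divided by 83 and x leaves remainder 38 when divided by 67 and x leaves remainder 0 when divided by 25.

388840300

Combine the congruences pairwise.
From x ≡ 17 (mod 191) write x = 17 + 191t. Substituting into x ≡ 6 (mod 29) gives 191t ≡ 18 (mod 29), and since 17⁻¹ ≡ 12 (mod 29), t ≡ 13. Hence x ≡ 17 + 191·13 = 2500 (mod 5539).
From x ≡ 2500 (mod 5539) write x = 2500 + 5539t. Substituting into x ≡ 74 (mod 83) gives 5539t ≡ 64 (mod 83), and since 61⁻¹ ≡ 49 (mod 83), t ≡ 65. Hence x ≡ 2500 + 5539·65 = 362535 (mod 459737).
From x ≡ 362535 (mod 459737) write x = 362535 + 459737t. Substituting into x ≡ 38 (mod 67) gives 459737t ≡ 40 (mod 67), and since 50⁻¹ ≡ 63 (mod 67), t ≡ 41. Hence x ≡ 362535 + 459737·41 = 19211752 (mod 30802379).
From x ≡ 19211752 (mod 30802379) write x = 19211752 + 30802379t. Substituting into x ≡ 0 (mod 25) gives 30802379t ≡ 23 (mod 25), and since 4⁻¹ ≡ 19 (mod 25), t ≡ 12. Hence x ≡ 19211752 + 30802379·12 = 388840300 (mod 770059475).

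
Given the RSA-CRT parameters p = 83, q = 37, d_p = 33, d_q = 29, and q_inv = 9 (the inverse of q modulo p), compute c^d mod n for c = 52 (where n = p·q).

2645

m₁ = c^(d_p) mod p: c ≡ 52 (mod 83), and 52^33 mod 83 = 72.
m₂ = c^(d_q) mod q: c ≡ 15 (mod 37), and 15^29 mod 37 = 18.
h = q_inv·(m₁ − m₂) mod p = 9·(72 − 18) mod 83 = 71.
m = m₂ + h·q = 18 + 71·37 = 2645.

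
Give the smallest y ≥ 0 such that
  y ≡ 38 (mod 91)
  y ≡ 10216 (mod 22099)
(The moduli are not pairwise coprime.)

gcd(91, 22099) = 7 and 7 | (10216 − 38), so the pair is consistent; merging gives y ≡ 275404 (mod 287287), where 287287 = lcm(91, 22099).
The solution is unique modulo lcm(91, 22099) = 287287.

275404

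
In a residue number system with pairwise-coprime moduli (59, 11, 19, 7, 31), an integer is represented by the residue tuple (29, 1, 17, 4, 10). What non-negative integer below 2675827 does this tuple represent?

596047

The moduli are pairwise coprime; N = 59·11·19·7·31 = 2675827.
N/59 = 45353; 45353 ≡ 41 (mod 59); 41·36 ≡ 1, so inverse 36.
N/11 = 243257; 243257 ≡ 3 (mod 11); 3·4 ≡ 1, so inverse 4.
N/19 = 140833; 140833 ≡ 5 (mod 19); 5·4 ≡ 1, so inverse 4.
N/7 = 382261; 382261 ≡ 5 (mod 7); 5·3 ≡ 1, so inverse 3.
N/31 = 86317; 86317 ≡ 13 (mod 31); 13·12 ≡ 1, so inverse 12.
x ≡ 29·45353·36 + 1·243257·4 + 17·140833·4 + 4·382261·3 + 10·86317·12 = 72843376.
72843376 mod 2675827 = 596047.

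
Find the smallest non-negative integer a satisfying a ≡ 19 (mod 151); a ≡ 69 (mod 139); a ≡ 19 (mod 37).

The moduli are pairwise coprime; N = 151·139·37 = 776593.
N/151 = 5143; 5143 ≡ 9 (mod 151); 9·84 ≡ 1, so inverse 84.
N/139 = 5587; 5587 ≡ 27 (mod 139); 27·103 ≡ 1, so inverse 103.
N/37 = 20989; 20989 ≡ 10 (mod 37); 10·26 ≡ 1, so inverse 26.
a ≡ 19·5143·84 + 69·5587·103 + 19·20989·26 = 58283603.
58283603 mod 776593 = 39128.

39128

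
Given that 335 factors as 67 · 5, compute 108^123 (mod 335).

27

Mod 67: 108 ≡ 41; by Fermat, exponent reduces to 123 mod 66 = 57; 41^57 ≡ 27 (mod 67).
Mod 5: 108 ≡ 3; by Fermat, exponent reduces to 123 mod 4 = 3; 3^3 ≡ 2 (mod 5).
Combine by CRT: x ≡ 27 (mod 67), x ≡ 2 (mod 5) ⇒ x ≡ 27 (mod 335).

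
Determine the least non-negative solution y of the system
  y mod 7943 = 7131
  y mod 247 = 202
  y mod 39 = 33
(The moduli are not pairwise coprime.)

gcd(7943, 247) = 13 and 13 | (202 − 7131), so the pair is consistent; merging gives y ≡ 54789 (mod 150917), where 150917 = lcm(7943, 247).
gcd(150917, 39) = 13 and 13 | (33 − 54789), so the pair is consistent; merging gives y ≡ 54789 (mod 452751), where 452751 = lcm(150917, 39).
The solution is unique modulo lcm(7943, 247, 39) = 452751.

54789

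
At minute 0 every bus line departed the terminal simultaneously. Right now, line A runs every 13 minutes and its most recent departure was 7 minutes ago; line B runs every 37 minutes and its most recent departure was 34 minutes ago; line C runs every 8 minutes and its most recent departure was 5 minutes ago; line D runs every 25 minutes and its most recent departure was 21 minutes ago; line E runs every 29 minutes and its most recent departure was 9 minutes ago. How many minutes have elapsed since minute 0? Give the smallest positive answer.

The moduli are pairwise coprime; N = 13·37·8·25·29 = 2789800.
N/13 = 214600; 214600 ≡ 9 (mod 13); 9·3 ≡ 1, so inverse 3.
N/37 = 75400; 75400 ≡ 31 (mod 37); 31·6 ≡ 1, so inverse 6.
N/8 = 348725; 348725 ≡ 5 (mod 8); 5·5 ≡ 1, so inverse 5.
N/25 = 111592; 111592 ≡ 17 (mod 25); 17·3 ≡ 1, so inverse 3.
N/29 = 96200; 96200 ≡ 7 (mod 29); 7·25 ≡ 1, so inverse 25.
t ≡ 7·214600·3 + 34·75400·6 + 5·348725·5 + 21·111592·3 + 9·96200·25 = 57281621.
57281621 mod 2789800 = 1485621.

1485621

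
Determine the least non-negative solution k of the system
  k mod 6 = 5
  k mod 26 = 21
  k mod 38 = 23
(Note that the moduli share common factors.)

gcd(6, 26) = 2 and 2 | (21 − 5), so the pair is consistent; merging gives k ≡ 47 (mod 78), where 78 = lcm(6, 26).
gcd(78, 38) = 2 and 2 | (23 − 47), so the pair is consistent; merging gives k ≡ 593 (mod 1482), where 1482 = lcm(78, 38).
The solution is unique modulo lcm(6, 26, 38) = 1482.

593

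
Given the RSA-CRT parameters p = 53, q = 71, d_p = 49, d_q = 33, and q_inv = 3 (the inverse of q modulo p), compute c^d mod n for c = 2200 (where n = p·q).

m₁ = c^(d_p) mod p: c ≡ 27 (mod 53), and 27^49 mod 53 = 8.
m₂ = c^(d_q) mod q: c ≡ 70 (mod 71), and 70^33 mod 71 = 70.
h = q_inv·(m₁ − m₂) mod p = 3·(8 − 70) mod 53 = 26.
m = m₂ + h·q = 70 + 26·71 = 1916.

1916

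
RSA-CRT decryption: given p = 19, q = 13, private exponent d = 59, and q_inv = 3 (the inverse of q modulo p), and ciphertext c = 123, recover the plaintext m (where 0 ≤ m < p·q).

206

d_p = d mod (p−1) = 59 mod 18 = 5; d_q = d mod (q−1) = 11.
m₁ = c^(d_p) mod p: c ≡ 9 (mod 19), and 9^5 mod 19 = 16.
m₂ = c^(d_q) mod q: c ≡ 6 (mod 13), and 6^11 mod 13 = 11.
h = q_inv·(m₁ − m₂) mod p = 3·(16 − 11) mod 19 = 15.
m = m₂ + h·q = 11 + 15·13 = 206.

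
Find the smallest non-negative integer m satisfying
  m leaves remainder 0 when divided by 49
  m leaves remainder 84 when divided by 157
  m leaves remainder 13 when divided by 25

188013

The moduli are pairwise coprime; N = 49·157·25 = 192325.
N/49 = 3925; 3925 ≡ 5 (mod 49); 5·10 ≡ 1, so inverse 10.
N/157 = 1225; 1225 ≡ 126 (mod 157); 126·81 ≡ 1, so inverse 81.
N/25 = 7693; 7693 ≡ 18 (mod 25); 18·7 ≡ 1, so inverse 7.
m ≡ 0·3925·10 + 84·1225·81 + 13·7693·7 = 9034963.
9034963 mod 192325 = 188013.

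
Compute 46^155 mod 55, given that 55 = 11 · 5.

21

Mod 11: 46 ≡ 2; by Fermat, exponent reduces to 155 mod 10 = 5; 2^5 ≡ 10 (mod 11).
Mod 5: 46 ≡ 1; by Fermat, exponent reduces to 155 mod 4 = 3; 1^3 ≡ 1 (mod 5).
Combine by CRT: x ≡ 10 (mod 11), x ≡ 1 (mod 5) ⇒ x ≡ 21 (mod 55).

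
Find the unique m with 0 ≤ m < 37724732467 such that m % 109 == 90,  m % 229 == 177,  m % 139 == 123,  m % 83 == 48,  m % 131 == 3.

The moduli are pairwise coprime; N = 109·229·139·83·131 = 37724732467.
N/109 = 346098463; 346098463 ≡ 28 (mod 109); 28·74 ≡ 1, so inverse 74.
N/229 = 164736823; 164736823 ≡ 177 (mod 229); 177·22 ≡ 1, so inverse 22.
N/139 = 271400953; 271400953 ≡ 117 (mod 139); 117·120 ≡ 1, so inverse 120.
N/83 = 454514849; 454514849 ≡ 43 (mod 83); 43·56 ≡ 1, so inverse 56.
N/131 = 287975057; 287975057 ≡ 115 (mod 131); 115·90 ≡ 1, so inverse 90.
m ≡ 90·346098463·74 + 177·164736823·22 + 123·271400953·120 + 48·454514849·56 + 3·287975057·90 = 8251868198124.
8251868198124 mod 37724732467 = 27876520318.

27876520318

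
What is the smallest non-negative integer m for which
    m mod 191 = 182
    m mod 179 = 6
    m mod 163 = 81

2231062

Combine the congruences pairwise.
From m ≡ 182 (mod 191) write m = 182 + 191t. Substituting into m ≡ 6 (mod 179) gives 191t ≡ 3 (mod 179), and since 12⁻¹ ≡ 15 (mod 179), t ≡ 45. Hence m ≡ 182 + 191·45 = 8777 (mod 34189).
From m ≡ 8777 (mod 34189) write m = 8777 + 34189t. Substituting into m ≡ 81 (mod 163) gives 34189t ≡ 106 (mod 163), and since 122⁻¹ ≡ 159 (mod 163), t ≡ 65. Hence m ≡ 8777 + 34189·65 = 2231062 (mod 5572807).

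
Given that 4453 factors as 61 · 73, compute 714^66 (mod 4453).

1979

Mod 61: 714 ≡ 43; by Fermat, exponent reduces to 66 mod 60 = 6; 43^6 ≡ 27 (mod 61).
Mod 73: 714 ≡ 57; 57^66 ≡ 8 (mod 73).
Combine by CRT: x ≡ 27 (mod 61), x ≡ 8 (mod 73) ⇒ x ≡ 1979 (mod 4453).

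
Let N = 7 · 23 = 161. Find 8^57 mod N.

64

Mod 7: 8 ≡ 1; by Fermat, exponent reduces to 57 mod 6 = 3; 1^3 ≡ 1 (mod 7).
Mod 23: 8 ≡ 8; by Fermat, exponent reduces to 57 mod 22 = 13; 8^13 ≡ 18 (mod 23).
Combine by CRT: x ≡ 1 (mod 7), x ≡ 18 (mod 23) ⇒ x ≡ 64 (mod 161).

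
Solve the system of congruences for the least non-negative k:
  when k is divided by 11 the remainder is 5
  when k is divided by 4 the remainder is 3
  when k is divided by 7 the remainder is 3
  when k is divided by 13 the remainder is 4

The moduli are pairwise coprime; N = 11·4·7·13 = 4004.
N/11 = 364; 364 ≡ 1 (mod 11), inverse 1.
N/4 = 1001; 1001 ≡ 1 (mod 4), inverse 1.
N/7 = 572; 572 ≡ 5 (mod 7); 5·3 ≡ 1, so inverse 3.
N/13 = 308; 308 ≡ 9 (mod 13); 9·3 ≡ 1, so inverse 3.
k ≡ 5·364·1 + 3·1001·1 + 3·572·3 + 4·308·3 = 13667.
13667 mod 4004 = 1655.

1655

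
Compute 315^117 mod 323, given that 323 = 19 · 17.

Mod 19: 315 ≡ 11; by Fermat, exponent reduces to 117 mod 18 = 9; 11^9 ≡ 1 (mod 19).
Mod 17: 315 ≡ 9; by Fermat, exponent reduces to 117 mod 16 = 5; 9^5 ≡ 8 (mod 17).
Combine by CRT: x ≡ 1 (mod 19), x ≡ 8 (mod 17) ⇒ x ≡ 229 (mod 323).

229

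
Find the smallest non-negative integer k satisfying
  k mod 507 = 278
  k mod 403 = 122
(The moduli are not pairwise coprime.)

7376

Combine the congruences pairwise.
gcd(507, 403) = 13 and 13 | (122 − 278), so the pair is consistent; merging gives k ≡ 7376 (mod 15717), where 15717 = lcm(507, 403).
The solution is unique modulo lcm(507, 403) = 15717.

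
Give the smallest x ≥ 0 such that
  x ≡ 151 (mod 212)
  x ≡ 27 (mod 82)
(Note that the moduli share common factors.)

gcd(212, 82) = 2 and 2 | (27 − 151), so the pair is consistent; merging gives x ≡ 7571 (mod 8692), where 8692 = lcm(212, 82).
The solution is unique modulo lcm(212, 82) = 8692.

7571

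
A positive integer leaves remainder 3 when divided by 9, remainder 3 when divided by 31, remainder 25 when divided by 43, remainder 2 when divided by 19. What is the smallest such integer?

Combine the congruences pairwise.
From k ≡ 3 (mod 9) write k = 3 + 9t. Substituting into k ≡ 3 (mod 31) gives 9t ≡ 0 (mod 31), and since 9⁻¹ ≡ 7 (mod 31), t ≡ 0. Hence k ≡ 3 + 9·0 = 3 (mod 279).
From k ≡ 3 (mod 279) write k = 3 + 279t. Substituting into k ≡ 25 (mod 43) gives 279t ≡ 22 (mod 43), and since 21⁻¹ ≡ 41 (mod 43), t ≡ 42. Hence k ≡ 3 + 279·42 = 11721 (mod 11997).
From k ≡ 11721 (mod 11997) write k = 11721 + 11997t. Substituting into k ≡ 2 (mod 19) gives 11997t ≡ 4 (mod 19), and since 8⁻¹ ≡ 12 (mod 19), t ≡ 10. Hence k ≡ 11721 + 11997·10 = 131691 (mod 227943).

131691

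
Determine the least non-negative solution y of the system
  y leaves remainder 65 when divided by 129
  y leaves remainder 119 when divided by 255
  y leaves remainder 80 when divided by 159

37604

gcd(129, 255) = 3 and 3 | (119 − 65), so the pair is consistent; merging gives y ≡ 4709 (mod 10965), where 10965 = lcm(129, 255).
gcd(10965, 159) = 3 and 3 | (80 − 4709), so the pair is consistent; merging gives y ≡ 37604 (mod 581145), where 581145 = lcm(10965, 159).
The solution is unique modulo lcm(129, 255, 159) = 581145.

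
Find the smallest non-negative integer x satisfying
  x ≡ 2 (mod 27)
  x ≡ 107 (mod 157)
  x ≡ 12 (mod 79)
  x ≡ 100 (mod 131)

Combine the congruences pairwise.
From x ≡ 2 (mod 27) write x = 2 + 27t. Substituting into x ≡ 107 (mod 157) gives 27t ≡ 105 (mod 157), and since 27⁻¹ ≡ 64 (mod 157), t ≡ 126. Hence x ≡ 2 + 27·126 = 3404 (mod 4239).
From x ≡ 3404 (mod 4239) write x = 3404 + 4239t. Substituting into x ≡ 12 (mod 79) gives 4239t ≡ 5 (mod 79), and since 52⁻¹ ≡ 38 (mod 79), t ≡ 32. Hence x ≡ 3404 + 4239·32 = 139052 (mod 334881).
From x ≡ 139052 (mod 334881) write x = 139052 + 334881t. Substituting into x ≡ 100 (mod 131) gives 334881t ≡ 39 (mod 131), and since 45⁻¹ ≡ 99 (mod 131), t ≡ 62. Hence x ≡ 139052 + 334881·62 = 20901674 (mod 43869411).

20901674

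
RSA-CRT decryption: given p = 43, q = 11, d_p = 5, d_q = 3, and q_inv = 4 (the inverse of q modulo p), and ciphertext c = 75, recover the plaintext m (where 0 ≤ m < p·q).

m₁ = c^(d_p) mod p: c ≡ 32 (mod 43), and 32^5 mod 43 = 27.
m₂ = c^(d_q) mod q: c ≡ 9 (mod 11), and 9^3 mod 11 = 3.
h = q_inv·(m₁ − m₂) mod p = 4·(27 − 3) mod 43 = 10.
m = m₂ + h·q = 3 + 10·11 = 113.

113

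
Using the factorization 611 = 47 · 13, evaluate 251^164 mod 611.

289

Mod 47: 251 ≡ 16; by Fermat, exponent reduces to 164 mod 46 = 26; 16^26 ≡ 7 (mod 47).
Mod 13: 251 ≡ 4; by Fermat, exponent reduces to 164 mod 12 = 8; 4^8 ≡ 3 (mod 13).
Combine by CRT: x ≡ 7 (mod 47), x ≡ 3 (mod 13) ⇒ x ≡ 289 (mod 611).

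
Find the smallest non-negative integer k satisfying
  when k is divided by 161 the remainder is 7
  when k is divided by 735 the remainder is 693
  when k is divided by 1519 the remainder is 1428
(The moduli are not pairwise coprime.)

183708

Combine the congruences pairwise.
gcd(161, 735) = 7 and 7 | (693 − 7), so the pair is consistent; merging gives k ≡ 14658 (mod 16905), where 16905 = lcm(161, 735).
gcd(16905, 1519) = 49 and 49 | (1428 − 14658), so the pair is consistent; merging gives k ≡ 183708 (mod 524055), where 524055 = lcm(16905, 1519).
The solution is unique modulo lcm(161, 735, 1519) = 524055.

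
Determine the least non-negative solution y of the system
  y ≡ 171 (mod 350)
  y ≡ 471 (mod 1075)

Combine the congruences pairwise.
gcd(350, 1075) = 25 and 25 | (471 − 171), so the pair is consistent; merging gives y ≡ 2621 (mod 15050), where 15050 = lcm(350, 1075).
The solution is unique modulo lcm(350, 1075) = 15050.

2621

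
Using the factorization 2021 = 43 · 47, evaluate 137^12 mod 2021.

Mod 43: 137 ≡ 8; 8^12 ≡ 41 (mod 43).
Mod 47: 137 ≡ 43; 43^12 ≡ 2 (mod 47).
Combine by CRT: x ≡ 41 (mod 43), x ≡ 2 (mod 47) ⇒ x ≡ 1976 (mod 2021).

1976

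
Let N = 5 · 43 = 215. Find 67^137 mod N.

Mod 5: 67 ≡ 2; by Fermat, exponent reduces to 137 mod 4 = 1; 2^1 ≡ 2 (mod 5).
Mod 43: 67 ≡ 24; by Fermat, exponent reduces to 137 mod 42 = 11; 24^11 ≡ 14 (mod 43).
Combine by CRT: x ≡ 2 (mod 5), x ≡ 14 (mod 43) ⇒ x ≡ 57 (mod 215).

57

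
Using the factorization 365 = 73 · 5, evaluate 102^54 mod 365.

319

Mod 73: 102 ≡ 29; 29^54 ≡ 27 (mod 73).
Mod 5: 102 ≡ 2; by Fermat, exponent reduces to 54 mod 4 = 2; 2^2 ≡ 4 (mod 5).
Combine by CRT: x ≡ 27 (mod 73), x ≡ 4 (mod 5) ⇒ x ≡ 319 (mod 365).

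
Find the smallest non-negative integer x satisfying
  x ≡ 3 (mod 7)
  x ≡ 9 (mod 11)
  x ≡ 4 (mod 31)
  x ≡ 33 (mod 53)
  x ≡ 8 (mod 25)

2002108

The moduli are pairwise coprime; N = 7·11·31·53·25 = 3162775.
N/7 = 451825; 451825 ≡ 3 (mod 7); 3·5 ≡ 1, so inverse 5.
N/11 = 287525; 287525 ≡ 7 (mod 11); 7·8 ≡ 1, so inverse 8.
N/31 = 102025; 102025 ≡ 4 (mod 31); 4·8 ≡ 1, so inverse 8.
N/53 = 59675; 59675 ≡ 50 (mod 53); 50·35 ≡ 1, so inverse 35.
N/25 = 126511; 126511 ≡ 11 (mod 25); 11·16 ≡ 1, so inverse 16.
x ≡ 3·451825·5 + 9·287525·8 + 4·102025·8 + 33·59675·35 + 8·126511·16 = 115862008.
115862008 mod 3162775 = 2002108.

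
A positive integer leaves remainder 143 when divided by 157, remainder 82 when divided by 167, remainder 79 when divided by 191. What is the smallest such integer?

4214494

Combine the congruences pairwise.
From t ≡ 143 (mod 157) write t = 143 + 157s. Substituting into t ≡ 82 (mod 167) gives 157s ≡ 106 (mod 167), and since 157⁻¹ ≡ 50 (mod 167), s ≡ 123. Hence t ≡ 143 + 157·123 = 19454 (mod 26219).
From t ≡ 19454 (mod 26219) write t = 19454 + 26219s. Substituting into t ≡ 79 (mod 191) gives 26219s ≡ 107 (mod 191), and since 52⁻¹ ≡ 180 (mod 191), s ≡ 160. Hence t ≡ 19454 + 26219·160 = 4214494 (mod 5007829).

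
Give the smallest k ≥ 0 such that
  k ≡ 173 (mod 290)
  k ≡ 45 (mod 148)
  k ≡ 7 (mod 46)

gcd(290, 148) = 2 and 2 | (45 − 173), so the pair is consistent; merging gives k ≡ 13513 (mod 21460), where 21460 = lcm(290, 148).
gcd(21460, 46) = 2 and 2 | (7 − 13513), so the pair is consistent; merging gives k ≡ 399793 (mod 493580), where 493580 = lcm(21460, 46).
The solution is unique modulo lcm(290, 148, 46) = 493580.

399793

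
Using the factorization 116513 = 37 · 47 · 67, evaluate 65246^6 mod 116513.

Mod 37: 65246 ≡ 15; 15^6 ≡ 27 (mod 37).
Mod 47: 65246 ≡ 10; 10^6 ≡ 28 (mod 47).
Mod 67: 65246 ≡ 55; 55^6 ≡ 62 (mod 67).
Combine by CRT: x ≡ 27 (mod 37), x ≡ 28 (mod 47), x ≡ 62 (mod 67) ⇒ x ≡ 47498 (mod 116513).

47498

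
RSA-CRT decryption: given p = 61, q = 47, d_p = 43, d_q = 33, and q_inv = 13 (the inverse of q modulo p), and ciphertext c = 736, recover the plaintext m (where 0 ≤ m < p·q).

m₁ = c^(d_p) mod p: c ≡ 4 (mod 61), and 4^43 mod 61 = 19.
m₂ = c^(d_q) mod q: c ≡ 31 (mod 47), and 31^33 mod 47 = 11.
h = q_inv·(m₁ − m₂) mod p = 13·(19 − 11) mod 61 = 43.
m = m₂ + h·q = 11 + 43·47 = 2032.

2032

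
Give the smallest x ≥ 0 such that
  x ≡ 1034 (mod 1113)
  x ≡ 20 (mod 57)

9938

gcd(1113, 57) = 3 and 3 | (20 − 1034), so the pair is consistent; merging gives x ≡ 9938 (mod 21147), where 21147 = lcm(1113, 57).
The solution is unique modulo lcm(1113, 57) = 21147.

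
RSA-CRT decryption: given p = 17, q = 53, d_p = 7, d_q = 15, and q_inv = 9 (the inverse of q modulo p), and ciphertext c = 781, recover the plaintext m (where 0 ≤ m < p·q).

50

m₁ = c^(d_p) mod p: c ≡ 16 (mod 17), and 16^7 mod 17 = 16.
m₂ = c^(d_q) mod q: c ≡ 39 (mod 53), and 39^15 mod 53 = 50.
h = q_inv·(m₁ − m₂) mod p = 9·(16 − 50) mod 17 = 0.
m = m₂ + h·q = 50 + 0·53 = 50.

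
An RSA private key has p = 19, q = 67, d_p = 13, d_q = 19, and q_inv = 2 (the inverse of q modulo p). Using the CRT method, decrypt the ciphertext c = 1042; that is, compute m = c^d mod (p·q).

841

m₁ = c^(d_p) mod p: c ≡ 16 (mod 19), and 16^13 mod 19 = 5.
m₂ = c^(d_q) mod q: c ≡ 37 (mod 67), and 37^19 mod 67 = 37.
h = q_inv·(m₁ − m₂) mod p = 2·(5 − 37) mod 19 = 12.
m = m₂ + h·q = 37 + 12·67 = 841.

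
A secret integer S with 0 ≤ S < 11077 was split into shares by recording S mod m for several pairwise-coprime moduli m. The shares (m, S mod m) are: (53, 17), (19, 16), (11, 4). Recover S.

5317

From S ≡ 17 (mod 53) write S = 17 + 53t. Substituting into S ≡ 16 (mod 19) gives 53t ≡ 18 (mod 19), and since 15⁻¹ ≡ 14 (mod 19), t ≡ 5. Hence S ≡ 17 + 53·5 = 282 (mod 1007).
From S ≡ 282 (mod 1007) write S = 282 + 1007t. Substituting into S ≡ 4 (mod 11) gives 1007t ≡ 8 (mod 11), and since 6⁻¹ ≡ 2 (mod 11), t ≡ 5. Hence S ≡ 282 + 1007·5 = 5317 (mod 11077).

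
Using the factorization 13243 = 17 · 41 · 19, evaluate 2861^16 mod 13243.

Mod 17: 2861 ≡ 5; since 16 | 16, by Fermat 5^16 ≡ 1 (mod 17).
Mod 41: 2861 ≡ 32; 32^16 ≡ 1 (mod 41).
Mod 19: 2861 ≡ 11; 11^16 ≡ 11 (mod 19).
Combine by CRT: x ≡ 1 (mod 17), x ≡ 1 (mod 41), x ≡ 11 (mod 19) ⇒ x ≡ 7668 (mod 13243).

7668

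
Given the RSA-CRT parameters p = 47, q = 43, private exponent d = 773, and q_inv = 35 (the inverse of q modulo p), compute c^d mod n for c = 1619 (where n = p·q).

476

d_p = d mod (p−1) = 773 mod 46 = 37; d_q = d mod (q−1) = 17.
m₁ = c^(d_p) mod p: c ≡ 21 (mod 47), and 21^37 mod 47 = 6.
m₂ = c^(d_q) mod q: c ≡ 28 (mod 43), and 28^17 mod 43 = 3.
h = q_inv·(m₁ − m₂) mod p = 35·(6 − 3) mod 47 = 11.
m = m₂ + h·q = 3 + 11·43 = 476.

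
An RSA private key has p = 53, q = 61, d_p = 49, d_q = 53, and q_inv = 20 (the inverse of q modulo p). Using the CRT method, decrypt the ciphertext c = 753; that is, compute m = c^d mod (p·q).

1493

m₁ = c^(d_p) mod p: c ≡ 11 (mod 53), and 11^49 mod 53 = 9.
m₂ = c^(d_q) mod q: c ≡ 21 (mod 61), and 21^53 mod 61 = 29.
h = q_inv·(m₁ − m₂) mod p = 20·(9 − 29) mod 53 = 24.
m = m₂ + h·q = 29 + 24·61 = 1493.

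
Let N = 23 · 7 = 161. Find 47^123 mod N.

139

Mod 23: 47 ≡ 1; by Fermat, exponent reduces to 123 mod 22 = 13; 1^13 ≡ 1 (mod 23).
Mod 7: 47 ≡ 5; by Fermat, exponent reduces to 123 mod 6 = 3; 5^3 ≡ 6 (mod 7).
Combine by CRT: x ≡ 1 (mod 23), x ≡ 6 (mod 7) ⇒ x ≡ 139 (mod 161).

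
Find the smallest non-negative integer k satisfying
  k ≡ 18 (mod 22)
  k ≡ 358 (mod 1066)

11018

gcd(22, 1066) = 2 and 2 | (358 − 18), so the pair is consistent; merging gives k ≡ 11018 (mod 11726), where 11726 = lcm(22, 1066).
The solution is unique modulo lcm(22, 1066) = 11726.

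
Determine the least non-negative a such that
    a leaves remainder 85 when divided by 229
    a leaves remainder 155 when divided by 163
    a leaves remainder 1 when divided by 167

673345

From a ≡ 85 (mod 229) write a = 85 + 229t. Substituting into a ≡ 155 (mod 163) gives 229t ≡ 70 (mod 163), and since 66⁻¹ ≡ 42 (mod 163), t ≡ 6. Hence a ≡ 85 + 229·6 = 1459 (mod 37327).
From a ≡ 1459 (mod 37327) write a = 1459 + 37327t. Substituting into a ≡ 1 (mod 167) gives 37327t ≡ 45 (mod 167), and since 86⁻¹ ≡ 134 (mod 167), t ≡ 18. Hence a ≡ 1459 + 37327·18 = 673345 (mod 6233609).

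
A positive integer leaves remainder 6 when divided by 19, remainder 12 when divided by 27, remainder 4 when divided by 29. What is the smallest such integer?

120

Combine the congruences pairwise.
From t ≡ 6 (mod 19) write t = 6 + 19s. Substituting into t ≡ 12 (mod 27) gives 19s ≡ 6 (mod 27), and since 19⁻¹ ≡ 10 (mod 27), s ≡ 6. Hence t ≡ 6 + 19·6 = 120 (mod 513).
From t ≡ 120 (mod 513) write t = 120 + 513s. Substituting into t ≡ 4 (mod 29) gives 513s ≡ 0 (mod 29), and since 20⁻¹ ≡ 16 (mod 29), s ≡ 0. Hence t ≡ 120 + 513·0 = 120 (mod 14877).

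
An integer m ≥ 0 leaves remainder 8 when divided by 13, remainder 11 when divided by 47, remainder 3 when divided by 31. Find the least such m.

From m ≡ 8 (mod 13) write m = 8 + 13t. Substituting into m ≡ 11 (mod 47) gives 13t ≡ 3 (mod 47), and since 13⁻¹ ≡ 29 (mod 47), t ≡ 40. Hence m ≡ 8 + 13·40 = 528 (mod 611).
From m ≡ 528 (mod 611) write m = 528 + 611t. Substituting into m ≡ 3 (mod 31) gives 611t ≡ 2 (mod 31), and since 22⁻¹ ≡ 24 (mod 31), t ≡ 17. Hence m ≡ 528 + 611·17 = 10915 (mod 18941).

10915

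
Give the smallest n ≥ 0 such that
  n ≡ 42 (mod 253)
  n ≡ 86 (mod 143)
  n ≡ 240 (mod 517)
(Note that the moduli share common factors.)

145517

gcd(253, 143) = 11 and 11 | (86 − 42), so the pair is consistent; merging gives n ≡ 801 (mod 3289), where 3289 = lcm(253, 143).
gcd(3289, 517) = 11 and 11 | (240 − 801), so the pair is consistent; merging gives n ≡ 145517 (mod 154583), where 154583 = lcm(3289, 517).
The solution is unique modulo lcm(253, 143, 517) = 154583.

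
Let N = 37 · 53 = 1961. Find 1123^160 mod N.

1043

Mod 37: 1123 ≡ 13; by Fermat, exponent reduces to 160 mod 36 = 16; 13^16 ≡ 7 (mod 37).
Mod 53: 1123 ≡ 10; by Fermat, exponent reduces to 160 mod 52 = 4; 10^4 ≡ 36 (mod 53).
Combine by CRT: x ≡ 7 (mod 37), x ≡ 36 (mod 53) ⇒ x ≡ 1043 (mod 1961).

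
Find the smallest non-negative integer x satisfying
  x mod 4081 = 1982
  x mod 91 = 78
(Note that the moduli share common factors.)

gcd(4081, 91) = 7 and 7 | (78 − 1982), so the pair is consistent; merging gives x ≡ 26468 (mod 53053), where 53053 = lcm(4081, 91).
The solution is unique modulo lcm(4081, 91) = 53053.

26468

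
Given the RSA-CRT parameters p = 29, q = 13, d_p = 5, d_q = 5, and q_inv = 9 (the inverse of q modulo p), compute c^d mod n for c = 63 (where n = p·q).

m₁ = c^(d_p) mod p: c ≡ 5 (mod 29), and 5^5 mod 29 = 22.
m₂ = c^(d_q) mod q: c ≡ 11 (mod 13), and 11^5 mod 13 = 7.
h = q_inv·(m₁ − m₂) mod p = 9·(22 − 7) mod 29 = 19.
m = m₂ + h·q = 7 + 19·13 = 254.

254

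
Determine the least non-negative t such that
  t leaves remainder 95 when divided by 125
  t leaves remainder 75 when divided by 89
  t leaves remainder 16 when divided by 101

The moduli are pairwise coprime; N = 125·89·101 = 1123625.
N/125 = 8989; 8989 ≡ 114 (mod 125); 114·34 ≡ 1, so inverse 34.
N/89 = 12625; 12625 ≡ 76 (mod 89); 76·41 ≡ 1, so inverse 41.
N/101 = 11125; 11125 ≡ 15 (mod 101); 15·27 ≡ 1, so inverse 27.
t ≡ 95·8989·34 + 75·12625·41 + 16·11125·27 = 72662345.
72662345 mod 1123625 = 750345.

750345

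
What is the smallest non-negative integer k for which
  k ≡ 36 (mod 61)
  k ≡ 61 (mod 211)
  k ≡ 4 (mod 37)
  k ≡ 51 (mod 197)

85491353

From k ≡ 36 (mod 61) write k = 36 + 61t. Substituting into k ≡ 61 (mod 211) gives 61t ≡ 25 (mod 211), and since 61⁻¹ ≡ 128 (mod 211), t ≡ 35. Hence k ≡ 36 + 61·35 = 2171 (mod 12871).
From k ≡ 2171 (mod 12871) write k = 2171 + 12871t. Substituting into k ≡ 4 (mod 37) gives 12871t ≡ 16 (mod 37), and since 32⁻¹ ≡ 22 (mod 37), t ≡ 19. Hence k ≡ 2171 + 12871·19 = 246720 (mod 476227).
From k ≡ 246720 (mod 476227) write k = 246720 + 476227t. Substituting into k ≡ 51 (mod 197) gives 476227t ≡ 172 (mod 197), and since 78⁻¹ ≡ 48 (mod 197), t ≡ 179. Hence k ≡ 246720 + 476227·179 = 85491353 (mod 93816719).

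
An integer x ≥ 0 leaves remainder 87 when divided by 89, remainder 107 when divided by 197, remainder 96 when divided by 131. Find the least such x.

1931298

The moduli are pairwise coprime; N = 89·197·131 = 2296823.
N/89 = 25807; 25807 ≡ 86 (mod 89); 86·59 ≡ 1, so inverse 59.
N/197 = 11659; 11659 ≡ 36 (mod 197); 36·104 ≡ 1, so inverse 104.
N/131 = 17533; 17533 ≡ 110 (mod 131); 110·106 ≡ 1, so inverse 106.
x ≡ 87·25807·59 + 107·11659·104 + 96·17533·106 = 440624491.
440624491 mod 2296823 = 1931298.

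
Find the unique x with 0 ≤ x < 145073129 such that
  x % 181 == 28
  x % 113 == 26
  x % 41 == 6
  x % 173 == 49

79437670

The moduli are pairwise coprime; N = 181·113·41·173 = 145073129.
N/181 = 801509; 801509 ≡ 41 (mod 181); 41·53 ≡ 1, so inverse 53.
N/113 = 1283833; 1283833 ≡ 40 (mod 113); 40·65 ≡ 1, so inverse 65.
N/41 = 3538369; 3538369 ≡ 28 (mod 41); 28·22 ≡ 1, so inverse 22.
N/173 = 838573; 838573 ≡ 42 (mod 173); 42·103 ≡ 1, so inverse 103.
x ≡ 28·801509·53 + 26·1283833·65 + 6·3538369·22 + 49·838573·103 = 8058459765.
8058459765 mod 145073129 = 79437670.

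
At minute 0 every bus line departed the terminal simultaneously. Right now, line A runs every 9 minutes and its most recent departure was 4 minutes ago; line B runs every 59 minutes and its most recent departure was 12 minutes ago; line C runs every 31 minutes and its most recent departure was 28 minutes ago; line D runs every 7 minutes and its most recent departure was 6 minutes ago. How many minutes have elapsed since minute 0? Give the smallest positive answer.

From t ≡ 4 (mod 9) write t = 4 + 9s. Substituting into t ≡ 12 (mod 59) gives 9s ≡ 8 (mod 59), and since 9⁻¹ ≡ 46 (mod 59), s ≡ 14. Hence t ≡ 4 + 9·14 = 130 (mod 531).
From t ≡ 130 (mod 531) write t = 130 + 531s. Substituting into t ≡ 28 (mod 31) gives 531s ≡ 22 (mod 31), and since 4⁻¹ ≡ 8 (mod 31), s ≡ 21. Hence t ≡ 130 + 531·21 = 11281 (mod 16461).
From t ≡ 11281 (mod 16461) write t = 11281 + 16461s. Substituting into t ≡ 6 (mod 7) gives 16461s ≡ 2 (mod 7), and since 4⁻¹ ≡ 2 (mod 7), s ≡ 4. Hence t ≡ 11281 + 16461·4 = 77125 (mod 115227).

77125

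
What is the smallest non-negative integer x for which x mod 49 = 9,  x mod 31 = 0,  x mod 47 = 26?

66061

The moduli are pairwise coprime; N = 49·31·47 = 71393.
N/49 = 1457; 1457 ≡ 36 (mod 49); 36·15 ≡ 1, so inverse 15.
N/31 = 2303; 2303 ≡ 9 (mod 31); 9·7 ≡ 1, so inverse 7.
N/47 = 1519; 1519 ≡ 15 (mod 47); 15·22 ≡ 1, so inverse 22.
x ≡ 9·1457·15 + 0·2303·7 + 26·1519·22 = 1065563.
1065563 mod 71393 = 66061.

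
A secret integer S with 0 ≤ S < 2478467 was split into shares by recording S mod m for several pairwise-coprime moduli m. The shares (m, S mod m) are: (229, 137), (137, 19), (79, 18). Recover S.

From S ≡ 137 (mod 229) write S = 137 + 229t. Substituting into S ≡ 19 (mod 137) gives 229t ≡ 19 (mod 137), and since 92⁻¹ ≡ 70 (mod 137), t ≡ 97. Hence S ≡ 137 + 229·97 = 22350 (mod 31373).
From S ≡ 22350 (mod 31373) write S = 22350 + 31373t. Substituting into S ≡ 18 (mod 79) gives 31373t ≡ 25 (mod 79), and since 10⁻¹ ≡ 8 (mod 79), t ≡ 42. Hence S ≡ 22350 + 31373·42 = 1340016 (mod 2478467).

1340016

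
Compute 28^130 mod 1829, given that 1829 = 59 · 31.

1048

Mod 59: 28 ≡ 28; by Fermat, exponent reduces to 130 mod 58 = 14; 28^14 ≡ 45 (mod 59).
Mod 31: 28 ≡ 28; by Fermat, exponent reduces to 130 mod 30 = 10; 28^10 ≡ 25 (mod 31).
Combine by CRT: x ≡ 45 (mod 59), x ≡ 25 (mod 31) ⇒ x ≡ 1048 (mod 1829).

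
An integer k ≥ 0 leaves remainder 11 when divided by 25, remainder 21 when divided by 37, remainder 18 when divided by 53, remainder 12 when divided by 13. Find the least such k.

The moduli are pairwise coprime; N = 25·37·53·13 = 637325.
N/25 = 25493; 25493 ≡ 18 (mod 25); 18·7 ≡ 1, so inverse 7.
N/37 = 17225; 17225 ≡ 20 (mod 37); 20·13 ≡ 1, so inverse 13.
N/53 = 12025; 12025 ≡ 47 (mod 53); 47·44 ≡ 1, so inverse 44.
N/13 = 49025; 49025 ≡ 2 (mod 13); 2·7 ≡ 1, so inverse 7.
k ≡ 11·25493·7 + 21·17225·13 + 18·12025·44 + 12·49025·7 = 20307286.
20307286 mod 637325 = 550211.

550211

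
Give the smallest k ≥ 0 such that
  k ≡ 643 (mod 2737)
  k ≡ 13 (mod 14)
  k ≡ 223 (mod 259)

Combine the congruences pairwise.
gcd(2737, 14) = 7 and 7 | (13 − 643), so the pair is consistent; merging gives k ≡ 643 (mod 5474), where 5474 = lcm(2737, 14).
gcd(5474, 259) = 7 and 7 | (223 − 643), so the pair is consistent; merging gives k ≡ 137493 (mod 202538), where 202538 = lcm(5474, 259).
The solution is unique modulo lcm(2737, 14, 259) = 202538.

137493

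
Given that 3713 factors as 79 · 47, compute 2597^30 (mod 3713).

3285

Mod 79: 2597 ≡ 69; 69^30 ≡ 46 (mod 79).
Mod 47: 2597 ≡ 12; 12^30 ≡ 42 (mod 47).
Combine by CRT: x ≡ 46 (mod 79), x ≡ 42 (mod 47) ⇒ x ≡ 3285 (mod 3713).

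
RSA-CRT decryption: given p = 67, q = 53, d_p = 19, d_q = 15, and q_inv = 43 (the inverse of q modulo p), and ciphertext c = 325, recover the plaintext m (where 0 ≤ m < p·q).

2071

m₁ = c^(d_p) mod p: c ≡ 57 (mod 67), and 57^19 mod 67 = 61.
m₂ = c^(d_q) mod q: c ≡ 7 (mod 53), and 7^15 mod 53 = 4.
h = q_inv·(m₁ − m₂) mod p = 43·(61 − 4) mod 67 = 39.
m = m₂ + h·q = 4 + 39·53 = 2071.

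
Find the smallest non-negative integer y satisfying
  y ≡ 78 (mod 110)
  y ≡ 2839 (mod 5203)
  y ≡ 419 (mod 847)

gcd(110, 5203) = 11 and 11 | (2839 − 78), so the pair is consistent; merging gives y ≡ 18448 (mod 52030), where 52030 = lcm(110, 5203).
gcd(52030, 847) = 121 and 121 | (419 − 18448), so the pair is consistent; merging gives y ≡ 226568 (mod 364210), where 364210 = lcm(52030, 847).
The solution is unique modulo lcm(110, 5203, 847) = 364210.

226568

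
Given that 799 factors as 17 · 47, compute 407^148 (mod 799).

647

Mod 17: 407 ≡ 16; by Fermat, exponent reduces to 148 mod 16 = 4; 16^4 ≡ 1 (mod 17).
Mod 47: 407 ≡ 31; by Fermat, exponent reduces to 148 mod 46 = 10; 31^10 ≡ 36 (mod 47).
Combine by CRT: x ≡ 1 (mod 17), x ≡ 36 (mod 47) ⇒ x ≡ 647 (mod 799).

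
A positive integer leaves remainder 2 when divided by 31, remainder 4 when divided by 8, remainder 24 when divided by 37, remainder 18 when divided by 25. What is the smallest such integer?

The moduli are pairwise coprime; N = 31·8·37·25 = 229400.
N/31 = 7400; 7400 ≡ 22 (mod 31); 22·24 ≡ 1, so inverse 24.
N/8 = 28675; 28675 ≡ 3 (mod 8); 3·3 ≡ 1, so inverse 3.
N/37 = 6200; 6200 ≡ 21 (mod 37); 21·30 ≡ 1, so inverse 30.
N/25 = 9176; 9176 ≡ 1 (mod 25), inverse 1.
k ≡ 2·7400·24 + 4·28675·3 + 24·6200·30 + 18·9176·1 = 5328468.
5328468 mod 229400 = 52268.

52268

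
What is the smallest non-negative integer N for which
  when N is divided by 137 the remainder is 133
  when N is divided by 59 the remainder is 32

From N ≡ 133 (mod 137) write N = 133 + 137t. Substituting into N ≡ 32 (mod 59) gives 137t ≡ 17 (mod 59), and since 19⁻¹ ≡ 28 (mod 59), t ≡ 4. Hence N ≡ 133 + 137·4 = 681 (mod 8083).

681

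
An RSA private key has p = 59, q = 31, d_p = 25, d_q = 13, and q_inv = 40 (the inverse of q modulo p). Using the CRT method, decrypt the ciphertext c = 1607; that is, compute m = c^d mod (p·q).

m₁ = c^(d_p) mod p: c ≡ 14 (mod 59), and 14^25 mod 59 = 42.
m₂ = c^(d_q) mod q: c ≡ 26 (mod 31), and 26^13 mod 31 = 26.
h = q_inv·(m₁ − m₂) mod p = 40·(42 − 26) mod 59 = 50.
m = m₂ + h·q = 26 + 50·31 = 1576.

1576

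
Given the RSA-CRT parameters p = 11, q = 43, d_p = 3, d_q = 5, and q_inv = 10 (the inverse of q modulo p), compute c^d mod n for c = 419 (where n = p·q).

199

m₁ = c^(d_p) mod p: c ≡ 1 (mod 11), and 1^3 mod 11 = 1.
m₂ = c^(d_q) mod q: c ≡ 32 (mod 43), and 32^5 mod 43 = 27.
h = q_inv·(m₁ − m₂) mod p = 10·(1 − 27) mod 11 = 4.
m = m₂ + h·q = 27 + 4·43 = 199.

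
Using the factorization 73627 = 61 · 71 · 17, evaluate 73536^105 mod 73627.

Mod 61: 73536 ≡ 31; by Fermat, exponent reduces to 105 mod 60 = 45; 31^45 ≡ 11 (mod 61).
Mod 71: 73536 ≡ 51; by Fermat, exponent reduces to 105 mod 70 = 35; 51^35 ≡ 70 (mod 71).
Mod 17: 73536 ≡ 11; by Fermat, exponent reduces to 105 mod 16 = 9; 11^9 ≡ 6 (mod 17).
Combine by CRT: x ≡ 11 (mod 61), x ≡ 70 (mod 71), x ≡ 6 (mod 17) ⇒ x ≡ 29535 (mod 73627).

29535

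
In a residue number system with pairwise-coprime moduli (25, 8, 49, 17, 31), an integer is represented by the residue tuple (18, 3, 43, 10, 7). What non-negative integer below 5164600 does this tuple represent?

The moduli are pairwise coprime; N = 25·8·49·17·31 = 5164600.
N/25 = 206584; 206584 ≡ 9 (mod 25); 9·14 ≡ 1, so inverse 14.
N/8 = 645575; 645575 ≡ 7 (mod 8); 7·7 ≡ 1, so inverse 7.
N/49 = 105400; 105400 ≡ 1 (mod 49), inverse 1.
N/17 = 303800; 303800 ≡ 10 (mod 17); 10·12 ≡ 1, so inverse 12.
N/31 = 166600; 166600 ≡ 6 (mod 31); 6·26 ≡ 1, so inverse 26.
x ≡ 18·206584·14 + 3·645575·7 + 43·105400·1 + 10·303800·12 + 7·166600·26 = 136925643.
136925643 mod 5164600 = 2646043.

2646043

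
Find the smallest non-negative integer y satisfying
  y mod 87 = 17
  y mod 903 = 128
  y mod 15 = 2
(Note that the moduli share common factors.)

gcd(87, 903) = 3 and 3 | (128 − 17), so the pair is consistent; merging gives y ≡ 20897 (mod 26187), where 26187 = lcm(87, 903).
gcd(26187, 15) = 3 and 3 | (2 − 20897), so the pair is consistent; merging gives y ≡ 20897 (mod 130935), where 130935 = lcm(26187, 15).
The solution is unique modulo lcm(87, 903, 15) = 130935.

20897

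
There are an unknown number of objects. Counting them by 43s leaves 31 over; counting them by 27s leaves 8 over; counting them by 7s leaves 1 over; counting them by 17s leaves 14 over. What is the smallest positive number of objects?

From N ≡ 31 (mod 43) write N = 31 + 43t. Substituting into N ≡ 8 (mod 27) gives 43t ≡ 4 (mod 27), and since 16⁻¹ ≡ 22 (mod 27), t ≡ 7. Hence N ≡ 31 + 43·7 = 332 (mod 1161).
From N ≡ 332 (mod 1161) write N = 332 + 1161t. Substituting into N ≡ 1 (mod 7) gives 1161t ≡ 5 (mod 7), and since 6⁻¹ ≡ 6 (mod 7), t ≡ 2. Hence N ≡ 332 + 1161·2 = 2654 (mod 8127).
From N ≡ 2654 (mod 8127) write N = 2654 + 8127t. Substituting into N ≡ 14 (mod 17) gives 8127t ≡ 12 (mod 17), and since 1⁻¹ ≡ 1 (mod 17), t ≡ 12. Hence N ≡ 2654 + 8127·12 = 100178 (mod 138159).

100178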